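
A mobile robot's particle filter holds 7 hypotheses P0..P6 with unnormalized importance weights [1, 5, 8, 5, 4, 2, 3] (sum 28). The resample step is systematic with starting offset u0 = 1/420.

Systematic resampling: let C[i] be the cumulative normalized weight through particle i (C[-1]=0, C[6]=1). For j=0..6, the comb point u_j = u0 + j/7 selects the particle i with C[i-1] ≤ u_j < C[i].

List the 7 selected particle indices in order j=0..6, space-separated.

C = [1/28, 3/14, 1/2, 19/28, 23/28, 25/28, 1]
j=0: u_0=1/420 ∈ [0, 1/28) → index 0
j=1: u_1=61/420 ∈ [1/28, 3/14) → index 1
j=2: u_2=121/420 ∈ [3/14, 1/2) → index 2
j=3: u_3=181/420 ∈ [3/14, 1/2) → index 2
j=4: u_4=241/420 ∈ [1/2, 19/28) → index 3
j=5: u_5=43/60 ∈ [19/28, 23/28) → index 4
j=6: u_6=361/420 ∈ [23/28, 25/28) → index 5

0 1 2 2 3 4 5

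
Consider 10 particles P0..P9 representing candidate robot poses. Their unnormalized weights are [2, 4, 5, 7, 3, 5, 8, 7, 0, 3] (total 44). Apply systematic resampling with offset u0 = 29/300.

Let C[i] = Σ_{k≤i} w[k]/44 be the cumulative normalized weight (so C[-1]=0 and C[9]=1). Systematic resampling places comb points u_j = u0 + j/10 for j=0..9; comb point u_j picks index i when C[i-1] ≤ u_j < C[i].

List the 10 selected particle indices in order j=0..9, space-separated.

C = [1/22, 3/22, 1/4, 9/22, 21/44, 13/22, 17/22, 41/44, 41/44, 1]
j=0: u_0=29/300 ∈ [1/22, 3/22) → index 1
j=1: u_1=59/300 ∈ [3/22, 1/4) → index 2
j=2: u_2=89/300 ∈ [1/4, 9/22) → index 3
j=3: u_3=119/300 ∈ [1/4, 9/22) → index 3
j=4: u_4=149/300 ∈ [21/44, 13/22) → index 5
j=5: u_5=179/300 ∈ [13/22, 17/22) → index 6
j=6: u_6=209/300 ∈ [13/22, 17/22) → index 6
j=7: u_7=239/300 ∈ [17/22, 41/44) → index 7
j=8: u_8=269/300 ∈ [17/22, 41/44) → index 7
j=9: u_9=299/300 ∈ [41/44, 1) → index 9

1 2 3 3 5 6 6 7 7 9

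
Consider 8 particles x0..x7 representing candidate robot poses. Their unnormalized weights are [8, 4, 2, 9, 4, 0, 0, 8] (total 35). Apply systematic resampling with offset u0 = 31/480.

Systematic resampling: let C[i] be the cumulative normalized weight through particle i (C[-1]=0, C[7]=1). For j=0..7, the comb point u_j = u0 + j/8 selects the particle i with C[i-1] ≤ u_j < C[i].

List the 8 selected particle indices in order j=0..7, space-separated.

0 0 1 3 3 4 7 7

C = [8/35, 12/35, 2/5, 23/35, 27/35, 27/35, 27/35, 1]
j=0: u_0=31/480 ∈ [0, 8/35) → index 0
j=1: u_1=91/480 ∈ [0, 8/35) → index 0
j=2: u_2=151/480 ∈ [8/35, 12/35) → index 1
j=3: u_3=211/480 ∈ [2/5, 23/35) → index 3
j=4: u_4=271/480 ∈ [2/5, 23/35) → index 3
j=5: u_5=331/480 ∈ [23/35, 27/35) → index 4
j=6: u_6=391/480 ∈ [27/35, 1) → index 7
j=7: u_7=451/480 ∈ [27/35, 1) → index 7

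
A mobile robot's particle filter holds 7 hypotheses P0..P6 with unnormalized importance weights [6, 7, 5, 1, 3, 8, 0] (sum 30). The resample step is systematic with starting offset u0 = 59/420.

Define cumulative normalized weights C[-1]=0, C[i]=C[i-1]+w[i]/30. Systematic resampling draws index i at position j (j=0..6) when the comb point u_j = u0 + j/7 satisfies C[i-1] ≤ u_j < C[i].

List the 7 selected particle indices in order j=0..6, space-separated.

0 1 1 2 4 5 5

C = [1/5, 13/30, 3/5, 19/30, 11/15, 1, 1]
j=0: u_0=59/420 ∈ [0, 1/5) → index 0
j=1: u_1=17/60 ∈ [1/5, 13/30) → index 1
j=2: u_2=179/420 ∈ [1/5, 13/30) → index 1
j=3: u_3=239/420 ∈ [13/30, 3/5) → index 2
j=4: u_4=299/420 ∈ [19/30, 11/15) → index 4
j=5: u_5=359/420 ∈ [11/15, 1) → index 5
j=6: u_6=419/420 ∈ [11/15, 1) → index 5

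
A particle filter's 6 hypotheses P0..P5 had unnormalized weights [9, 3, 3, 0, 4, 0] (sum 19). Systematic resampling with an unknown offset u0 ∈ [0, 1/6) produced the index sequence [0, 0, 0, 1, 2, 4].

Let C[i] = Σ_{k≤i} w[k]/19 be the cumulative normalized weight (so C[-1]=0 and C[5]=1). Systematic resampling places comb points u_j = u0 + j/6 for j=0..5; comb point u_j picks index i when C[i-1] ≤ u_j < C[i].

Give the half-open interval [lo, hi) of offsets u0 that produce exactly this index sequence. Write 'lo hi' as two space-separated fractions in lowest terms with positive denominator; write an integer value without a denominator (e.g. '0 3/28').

C = [9/19, 12/19, 15/19, 15/19, 1, 1]
j=0 picked index 0: u0 ∈ [0, 9/19)
j=1 picked index 0: u0 ∈ [-1/6, 35/114)
j=2 picked index 0: u0 ∈ [-1/3, 8/57)
j=3 picked index 1: u0 ∈ [-1/38, 5/38)
j=4 picked index 2: u0 ∈ [-2/57, 7/57)
j=5 picked index 4: u0 ∈ [-5/114, 1/6)
intersection: [0, 7/57)

0 7/57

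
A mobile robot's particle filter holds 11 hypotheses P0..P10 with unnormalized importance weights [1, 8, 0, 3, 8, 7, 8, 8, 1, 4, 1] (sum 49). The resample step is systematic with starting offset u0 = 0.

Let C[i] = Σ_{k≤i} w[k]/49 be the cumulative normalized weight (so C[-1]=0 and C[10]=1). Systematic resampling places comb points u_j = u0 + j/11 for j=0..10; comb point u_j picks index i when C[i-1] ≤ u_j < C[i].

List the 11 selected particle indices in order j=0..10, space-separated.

0 1 1 4 4 5 5 6 7 7 9

C = [1/49, 9/49, 9/49, 12/49, 20/49, 27/49, 5/7, 43/49, 44/49, 48/49, 1]
j=0: u_0=0 ∈ [0, 1/49) → index 0
j=1: u_1=1/11 ∈ [1/49, 9/49) → index 1
j=2: u_2=2/11 ∈ [1/49, 9/49) → index 1
j=3: u_3=3/11 ∈ [12/49, 20/49) → index 4
j=4: u_4=4/11 ∈ [12/49, 20/49) → index 4
j=5: u_5=5/11 ∈ [20/49, 27/49) → index 5
j=6: u_6=6/11 ∈ [20/49, 27/49) → index 5
j=7: u_7=7/11 ∈ [27/49, 5/7) → index 6
j=8: u_8=8/11 ∈ [5/7, 43/49) → index 7
j=9: u_9=9/11 ∈ [5/7, 43/49) → index 7
j=10: u_10=10/11 ∈ [44/49, 48/49) → index 9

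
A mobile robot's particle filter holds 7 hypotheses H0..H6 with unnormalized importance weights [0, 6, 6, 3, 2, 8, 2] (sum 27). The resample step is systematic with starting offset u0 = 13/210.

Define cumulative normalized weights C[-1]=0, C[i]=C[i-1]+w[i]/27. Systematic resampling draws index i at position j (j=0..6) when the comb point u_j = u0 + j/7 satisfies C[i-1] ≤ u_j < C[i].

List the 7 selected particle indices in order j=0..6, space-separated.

1 1 2 3 5 5 5

C = [0, 2/9, 4/9, 5/9, 17/27, 25/27, 1]
j=0: u_0=13/210 ∈ [0, 2/9) → index 1
j=1: u_1=43/210 ∈ [0, 2/9) → index 1
j=2: u_2=73/210 ∈ [2/9, 4/9) → index 2
j=3: u_3=103/210 ∈ [4/9, 5/9) → index 3
j=4: u_4=19/30 ∈ [17/27, 25/27) → index 5
j=5: u_5=163/210 ∈ [17/27, 25/27) → index 5
j=6: u_6=193/210 ∈ [17/27, 25/27) → index 5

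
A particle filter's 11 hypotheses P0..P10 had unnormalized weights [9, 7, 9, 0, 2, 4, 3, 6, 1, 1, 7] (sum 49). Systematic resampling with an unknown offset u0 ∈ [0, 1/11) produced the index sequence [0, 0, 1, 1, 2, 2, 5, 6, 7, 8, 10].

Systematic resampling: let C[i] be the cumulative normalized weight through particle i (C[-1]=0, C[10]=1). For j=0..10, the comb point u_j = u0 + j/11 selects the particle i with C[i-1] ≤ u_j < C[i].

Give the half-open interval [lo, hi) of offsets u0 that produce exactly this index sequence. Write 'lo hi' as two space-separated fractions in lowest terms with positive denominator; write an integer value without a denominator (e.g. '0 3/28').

3/539 10/539

C = [9/49, 16/49, 25/49, 25/49, 27/49, 31/49, 34/49, 40/49, 41/49, 6/7, 1]
j=0 picked index 0: u0 ∈ [0, 9/49)
j=1 picked index 0: u0 ∈ [-1/11, 50/539)
j=2 picked index 1: u0 ∈ [1/539, 78/539)
j=3 picked index 1: u0 ∈ [-48/539, 29/539)
j=4 picked index 2: u0 ∈ [-20/539, 79/539)
j=5 picked index 2: u0 ∈ [-69/539, 30/539)
j=6 picked index 5: u0 ∈ [3/539, 47/539)
j=7 picked index 6: u0 ∈ [-2/539, 31/539)
j=8 picked index 7: u0 ∈ [-18/539, 48/539)
j=9 picked index 8: u0 ∈ [-1/539, 10/539)
j=10 picked index 10: u0 ∈ [-4/77, 1/11)
intersection: [3/539, 10/539)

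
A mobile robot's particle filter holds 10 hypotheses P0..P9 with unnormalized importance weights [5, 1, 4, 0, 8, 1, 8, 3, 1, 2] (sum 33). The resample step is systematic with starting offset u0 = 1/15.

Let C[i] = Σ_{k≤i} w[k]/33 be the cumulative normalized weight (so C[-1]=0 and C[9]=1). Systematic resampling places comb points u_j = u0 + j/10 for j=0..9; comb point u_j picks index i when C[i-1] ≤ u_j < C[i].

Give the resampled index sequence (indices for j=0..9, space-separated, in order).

C = [5/33, 2/11, 10/33, 10/33, 6/11, 19/33, 9/11, 10/11, 31/33, 1]
j=0: u_0=1/15 ∈ [0, 5/33) → index 0
j=1: u_1=1/6 ∈ [5/33, 2/11) → index 1
j=2: u_2=4/15 ∈ [2/11, 10/33) → index 2
j=3: u_3=11/30 ∈ [10/33, 6/11) → index 4
j=4: u_4=7/15 ∈ [10/33, 6/11) → index 4
j=5: u_5=17/30 ∈ [6/11, 19/33) → index 5
j=6: u_6=2/3 ∈ [19/33, 9/11) → index 6
j=7: u_7=23/30 ∈ [19/33, 9/11) → index 6
j=8: u_8=13/15 ∈ [9/11, 10/11) → index 7
j=9: u_9=29/30 ∈ [31/33, 1) → index 9

0 1 2 4 4 5 6 6 7 9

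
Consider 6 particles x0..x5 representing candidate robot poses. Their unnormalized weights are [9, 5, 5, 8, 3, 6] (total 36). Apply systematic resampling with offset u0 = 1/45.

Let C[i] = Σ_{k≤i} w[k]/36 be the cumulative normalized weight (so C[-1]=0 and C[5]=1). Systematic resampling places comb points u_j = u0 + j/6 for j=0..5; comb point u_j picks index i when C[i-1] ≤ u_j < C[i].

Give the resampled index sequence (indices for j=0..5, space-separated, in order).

0 0 1 2 3 5

C = [1/4, 7/18, 19/36, 3/4, 5/6, 1]
j=0: u_0=1/45 ∈ [0, 1/4) → index 0
j=1: u_1=17/90 ∈ [0, 1/4) → index 0
j=2: u_2=16/45 ∈ [1/4, 7/18) → index 1
j=3: u_3=47/90 ∈ [7/18, 19/36) → index 2
j=4: u_4=31/45 ∈ [19/36, 3/4) → index 3
j=5: u_5=77/90 ∈ [5/6, 1) → index 5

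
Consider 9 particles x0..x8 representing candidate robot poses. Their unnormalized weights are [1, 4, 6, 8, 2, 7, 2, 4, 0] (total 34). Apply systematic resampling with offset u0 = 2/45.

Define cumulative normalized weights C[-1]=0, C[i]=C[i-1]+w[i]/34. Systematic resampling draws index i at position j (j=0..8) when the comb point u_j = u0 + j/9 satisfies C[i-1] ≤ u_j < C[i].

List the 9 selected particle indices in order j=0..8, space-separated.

C = [1/34, 5/34, 11/34, 19/34, 21/34, 14/17, 15/17, 1, 1]
j=0: u_0=2/45 ∈ [1/34, 5/34) → index 1
j=1: u_1=7/45 ∈ [5/34, 11/34) → index 2
j=2: u_2=4/15 ∈ [5/34, 11/34) → index 2
j=3: u_3=17/45 ∈ [11/34, 19/34) → index 3
j=4: u_4=22/45 ∈ [11/34, 19/34) → index 3
j=5: u_5=3/5 ∈ [19/34, 21/34) → index 4
j=6: u_6=32/45 ∈ [21/34, 14/17) → index 5
j=7: u_7=37/45 ∈ [21/34, 14/17) → index 5
j=8: u_8=14/15 ∈ [15/17, 1) → index 7

1 2 2 3 3 4 5 5 7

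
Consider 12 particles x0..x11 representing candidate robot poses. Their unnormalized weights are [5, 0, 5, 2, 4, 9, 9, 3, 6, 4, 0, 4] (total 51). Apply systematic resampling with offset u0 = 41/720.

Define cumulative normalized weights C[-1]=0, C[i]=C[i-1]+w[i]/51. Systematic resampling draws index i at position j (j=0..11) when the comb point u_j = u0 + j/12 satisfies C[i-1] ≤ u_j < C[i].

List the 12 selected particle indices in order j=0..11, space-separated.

0 2 3 4 5 5 6 6 7 8 9 11

C = [5/51, 5/51, 10/51, 4/17, 16/51, 25/51, 2/3, 37/51, 43/51, 47/51, 47/51, 1]
j=0: u_0=41/720 ∈ [0, 5/51) → index 0
j=1: u_1=101/720 ∈ [5/51, 10/51) → index 2
j=2: u_2=161/720 ∈ [10/51, 4/17) → index 3
j=3: u_3=221/720 ∈ [4/17, 16/51) → index 4
j=4: u_4=281/720 ∈ [16/51, 25/51) → index 5
j=5: u_5=341/720 ∈ [16/51, 25/51) → index 5
j=6: u_6=401/720 ∈ [25/51, 2/3) → index 6
j=7: u_7=461/720 ∈ [25/51, 2/3) → index 6
j=8: u_8=521/720 ∈ [2/3, 37/51) → index 7
j=9: u_9=581/720 ∈ [37/51, 43/51) → index 8
j=10: u_10=641/720 ∈ [43/51, 47/51) → index 9
j=11: u_11=701/720 ∈ [47/51, 1) → index 11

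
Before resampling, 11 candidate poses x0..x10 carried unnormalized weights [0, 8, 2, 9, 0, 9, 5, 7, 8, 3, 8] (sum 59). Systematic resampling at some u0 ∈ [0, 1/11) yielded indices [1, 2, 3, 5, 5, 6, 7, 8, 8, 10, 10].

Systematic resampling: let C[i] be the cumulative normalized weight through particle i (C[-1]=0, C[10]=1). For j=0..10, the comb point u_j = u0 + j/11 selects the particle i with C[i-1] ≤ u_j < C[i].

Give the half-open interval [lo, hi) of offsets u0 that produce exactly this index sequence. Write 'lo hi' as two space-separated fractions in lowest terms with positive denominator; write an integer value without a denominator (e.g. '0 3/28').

C = [0, 8/59, 10/59, 19/59, 19/59, 28/59, 33/59, 40/59, 48/59, 51/59, 1]
j=0 picked index 1: u0 ∈ [0, 8/59)
j=1 picked index 2: u0 ∈ [29/649, 51/649)
j=2 picked index 3: u0 ∈ [-8/649, 91/649)
j=3 picked index 5: u0 ∈ [32/649, 131/649)
j=4 picked index 5: u0 ∈ [-27/649, 72/649)
j=5 picked index 6: u0 ∈ [13/649, 68/649)
j=6 picked index 7: u0 ∈ [9/649, 86/649)
j=7 picked index 8: u0 ∈ [27/649, 115/649)
j=8 picked index 8: u0 ∈ [-32/649, 56/649)
j=9 picked index 10: u0 ∈ [30/649, 2/11)
j=10 picked index 10: u0 ∈ [-29/649, 1/11)
intersection: [32/649, 51/649)

32/649 51/649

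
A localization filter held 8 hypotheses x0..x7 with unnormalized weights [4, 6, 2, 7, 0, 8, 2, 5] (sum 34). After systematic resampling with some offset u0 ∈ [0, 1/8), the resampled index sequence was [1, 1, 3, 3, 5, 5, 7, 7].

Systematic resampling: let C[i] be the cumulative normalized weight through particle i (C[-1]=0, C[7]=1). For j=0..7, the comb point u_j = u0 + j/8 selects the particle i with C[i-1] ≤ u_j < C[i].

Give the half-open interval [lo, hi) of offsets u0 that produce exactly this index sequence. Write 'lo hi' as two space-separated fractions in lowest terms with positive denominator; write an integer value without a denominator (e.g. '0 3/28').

2/17 1/8

C = [2/17, 5/17, 6/17, 19/34, 19/34, 27/34, 29/34, 1]
j=0 picked index 1: u0 ∈ [2/17, 5/17)
j=1 picked index 1: u0 ∈ [-1/136, 23/136)
j=2 picked index 3: u0 ∈ [7/68, 21/68)
j=3 picked index 3: u0 ∈ [-3/136, 25/136)
j=4 picked index 5: u0 ∈ [1/17, 5/17)
j=5 picked index 5: u0 ∈ [-9/136, 23/136)
j=6 picked index 7: u0 ∈ [7/68, 1/4)
j=7 picked index 7: u0 ∈ [-3/136, 1/8)
intersection: [2/17, 1/8)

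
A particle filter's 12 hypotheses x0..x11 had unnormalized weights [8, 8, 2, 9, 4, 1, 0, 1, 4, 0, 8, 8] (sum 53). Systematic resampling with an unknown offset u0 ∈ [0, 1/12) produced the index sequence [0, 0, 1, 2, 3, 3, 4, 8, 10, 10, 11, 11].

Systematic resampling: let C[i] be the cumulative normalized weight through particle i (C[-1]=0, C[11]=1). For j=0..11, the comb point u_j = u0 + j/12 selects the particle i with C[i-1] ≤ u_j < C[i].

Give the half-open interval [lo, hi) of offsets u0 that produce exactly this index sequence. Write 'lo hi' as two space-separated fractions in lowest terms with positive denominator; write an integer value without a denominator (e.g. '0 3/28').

C = [8/53, 16/53, 18/53, 27/53, 31/53, 32/53, 32/53, 33/53, 37/53, 37/53, 45/53, 1]
j=0 picked index 0: u0 ∈ [0, 8/53)
j=1 picked index 0: u0 ∈ [-1/12, 43/636)
j=2 picked index 1: u0 ∈ [-5/318, 43/318)
j=3 picked index 2: u0 ∈ [11/212, 19/212)
j=4 picked index 3: u0 ∈ [1/159, 28/159)
j=5 picked index 3: u0 ∈ [-49/636, 59/636)
j=6 picked index 4: u0 ∈ [1/106, 9/106)
j=7 picked index 8: u0 ∈ [25/636, 73/636)
j=8 picked index 10: u0 ∈ [5/159, 29/159)
j=9 picked index 10: u0 ∈ [-11/212, 21/212)
j=10 picked index 11: u0 ∈ [5/318, 1/6)
j=11 picked index 11: u0 ∈ [-43/636, 1/12)
intersection: [11/212, 43/636)

11/212 43/636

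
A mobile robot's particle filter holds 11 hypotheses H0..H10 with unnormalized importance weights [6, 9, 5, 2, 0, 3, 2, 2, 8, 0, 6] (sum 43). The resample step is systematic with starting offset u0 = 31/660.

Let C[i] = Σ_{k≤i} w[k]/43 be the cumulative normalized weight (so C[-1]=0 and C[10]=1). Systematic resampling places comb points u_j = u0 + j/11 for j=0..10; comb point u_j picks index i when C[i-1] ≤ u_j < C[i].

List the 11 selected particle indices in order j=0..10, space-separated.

0 0 1 1 2 3 6 8 8 10 10

C = [6/43, 15/43, 20/43, 22/43, 22/43, 25/43, 27/43, 29/43, 37/43, 37/43, 1]
j=0: u_0=31/660 ∈ [0, 6/43) → index 0
j=1: u_1=91/660 ∈ [0, 6/43) → index 0
j=2: u_2=151/660 ∈ [6/43, 15/43) → index 1
j=3: u_3=211/660 ∈ [6/43, 15/43) → index 1
j=4: u_4=271/660 ∈ [15/43, 20/43) → index 2
j=5: u_5=331/660 ∈ [20/43, 22/43) → index 3
j=6: u_6=391/660 ∈ [25/43, 27/43) → index 6
j=7: u_7=41/60 ∈ [29/43, 37/43) → index 8
j=8: u_8=511/660 ∈ [29/43, 37/43) → index 8
j=9: u_9=571/660 ∈ [37/43, 1) → index 10
j=10: u_10=631/660 ∈ [37/43, 1) → index 10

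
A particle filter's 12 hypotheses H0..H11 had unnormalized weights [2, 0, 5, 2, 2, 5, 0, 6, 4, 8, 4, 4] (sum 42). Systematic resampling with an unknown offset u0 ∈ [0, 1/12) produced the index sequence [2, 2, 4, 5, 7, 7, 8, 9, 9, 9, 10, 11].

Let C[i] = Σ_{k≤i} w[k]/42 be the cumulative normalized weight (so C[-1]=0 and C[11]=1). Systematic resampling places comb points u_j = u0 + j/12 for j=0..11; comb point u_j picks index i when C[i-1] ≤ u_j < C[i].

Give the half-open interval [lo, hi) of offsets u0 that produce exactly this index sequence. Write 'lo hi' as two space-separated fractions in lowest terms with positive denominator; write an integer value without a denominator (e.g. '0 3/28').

C = [1/21, 1/21, 1/6, 3/14, 11/42, 8/21, 8/21, 11/21, 13/21, 17/21, 19/21, 1]
j=0 picked index 2: u0 ∈ [1/21, 1/6)
j=1 picked index 2: u0 ∈ [-1/28, 1/12)
j=2 picked index 4: u0 ∈ [1/21, 2/21)
j=3 picked index 5: u0 ∈ [1/84, 11/84)
j=4 picked index 7: u0 ∈ [1/21, 4/21)
j=5 picked index 7: u0 ∈ [-1/28, 3/28)
j=6 picked index 8: u0 ∈ [1/42, 5/42)
j=7 picked index 9: u0 ∈ [1/28, 19/84)
j=8 picked index 9: u0 ∈ [-1/21, 1/7)
j=9 picked index 9: u0 ∈ [-11/84, 5/84)
j=10 picked index 10: u0 ∈ [-1/42, 1/14)
j=11 picked index 11: u0 ∈ [-1/84, 1/12)
intersection: [1/21, 5/84)

1/21 5/84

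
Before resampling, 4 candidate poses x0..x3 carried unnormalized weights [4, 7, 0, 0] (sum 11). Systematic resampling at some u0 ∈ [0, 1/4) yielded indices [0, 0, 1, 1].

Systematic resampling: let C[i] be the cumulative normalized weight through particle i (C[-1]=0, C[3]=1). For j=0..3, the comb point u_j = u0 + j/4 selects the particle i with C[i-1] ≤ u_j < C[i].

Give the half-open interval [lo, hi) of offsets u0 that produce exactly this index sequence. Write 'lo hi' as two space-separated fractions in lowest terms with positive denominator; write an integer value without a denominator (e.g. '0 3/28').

0 5/44

C = [4/11, 1, 1, 1]
j=0 picked index 0: u0 ∈ [0, 4/11)
j=1 picked index 0: u0 ∈ [-1/4, 5/44)
j=2 picked index 1: u0 ∈ [-3/22, 1/2)
j=3 picked index 1: u0 ∈ [-17/44, 1/4)
intersection: [0, 5/44)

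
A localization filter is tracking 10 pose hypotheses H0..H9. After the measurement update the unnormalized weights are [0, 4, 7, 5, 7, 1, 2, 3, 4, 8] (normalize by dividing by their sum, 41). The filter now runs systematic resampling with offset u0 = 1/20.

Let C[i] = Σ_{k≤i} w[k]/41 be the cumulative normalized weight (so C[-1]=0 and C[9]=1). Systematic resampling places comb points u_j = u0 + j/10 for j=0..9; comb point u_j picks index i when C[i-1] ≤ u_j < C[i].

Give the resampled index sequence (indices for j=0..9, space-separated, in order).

C = [0, 4/41, 11/41, 16/41, 23/41, 24/41, 26/41, 29/41, 33/41, 1]
j=0: u_0=1/20 ∈ [0, 4/41) → index 1
j=1: u_1=3/20 ∈ [4/41, 11/41) → index 2
j=2: u_2=1/4 ∈ [4/41, 11/41) → index 2
j=3: u_3=7/20 ∈ [11/41, 16/41) → index 3
j=4: u_4=9/20 ∈ [16/41, 23/41) → index 4
j=5: u_5=11/20 ∈ [16/41, 23/41) → index 4
j=6: u_6=13/20 ∈ [26/41, 29/41) → index 7
j=7: u_7=3/4 ∈ [29/41, 33/41) → index 8
j=8: u_8=17/20 ∈ [33/41, 1) → index 9
j=9: u_9=19/20 ∈ [33/41, 1) → index 9

1 2 2 3 4 4 7 8 9 9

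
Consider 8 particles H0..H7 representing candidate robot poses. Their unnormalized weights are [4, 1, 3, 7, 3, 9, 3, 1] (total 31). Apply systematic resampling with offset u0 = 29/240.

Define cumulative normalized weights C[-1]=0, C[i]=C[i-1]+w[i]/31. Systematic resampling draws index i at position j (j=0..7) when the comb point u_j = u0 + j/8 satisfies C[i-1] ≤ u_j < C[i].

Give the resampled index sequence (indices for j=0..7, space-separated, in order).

0 2 3 4 5 5 5 7

C = [4/31, 5/31, 8/31, 15/31, 18/31, 27/31, 30/31, 1]
j=0: u_0=29/240 ∈ [0, 4/31) → index 0
j=1: u_1=59/240 ∈ [5/31, 8/31) → index 2
j=2: u_2=89/240 ∈ [8/31, 15/31) → index 3
j=3: u_3=119/240 ∈ [15/31, 18/31) → index 4
j=4: u_4=149/240 ∈ [18/31, 27/31) → index 5
j=5: u_5=179/240 ∈ [18/31, 27/31) → index 5
j=6: u_6=209/240 ∈ [18/31, 27/31) → index 5
j=7: u_7=239/240 ∈ [30/31, 1) → index 7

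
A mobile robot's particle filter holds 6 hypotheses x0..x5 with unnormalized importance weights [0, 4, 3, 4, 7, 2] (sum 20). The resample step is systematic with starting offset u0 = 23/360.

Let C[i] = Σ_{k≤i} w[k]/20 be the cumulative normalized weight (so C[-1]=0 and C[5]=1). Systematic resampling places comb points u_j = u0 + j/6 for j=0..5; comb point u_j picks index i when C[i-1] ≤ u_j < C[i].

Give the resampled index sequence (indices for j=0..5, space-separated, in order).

1 2 3 4 4 4

C = [0, 1/5, 7/20, 11/20, 9/10, 1]
j=0: u_0=23/360 ∈ [0, 1/5) → index 1
j=1: u_1=83/360 ∈ [1/5, 7/20) → index 2
j=2: u_2=143/360 ∈ [7/20, 11/20) → index 3
j=3: u_3=203/360 ∈ [11/20, 9/10) → index 4
j=4: u_4=263/360 ∈ [11/20, 9/10) → index 4
j=5: u_5=323/360 ∈ [11/20, 9/10) → index 4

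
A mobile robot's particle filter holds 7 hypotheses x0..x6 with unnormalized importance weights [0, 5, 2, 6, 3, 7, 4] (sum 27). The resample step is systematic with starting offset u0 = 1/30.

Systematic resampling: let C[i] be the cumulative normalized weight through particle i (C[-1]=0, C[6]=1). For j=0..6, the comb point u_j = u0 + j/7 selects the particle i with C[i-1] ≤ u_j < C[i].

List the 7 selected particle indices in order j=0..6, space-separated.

1 1 3 3 5 5 6

C = [0, 5/27, 7/27, 13/27, 16/27, 23/27, 1]
j=0: u_0=1/30 ∈ [0, 5/27) → index 1
j=1: u_1=37/210 ∈ [0, 5/27) → index 1
j=2: u_2=67/210 ∈ [7/27, 13/27) → index 3
j=3: u_3=97/210 ∈ [7/27, 13/27) → index 3
j=4: u_4=127/210 ∈ [16/27, 23/27) → index 5
j=5: u_5=157/210 ∈ [16/27, 23/27) → index 5
j=6: u_6=187/210 ∈ [23/27, 1) → index 6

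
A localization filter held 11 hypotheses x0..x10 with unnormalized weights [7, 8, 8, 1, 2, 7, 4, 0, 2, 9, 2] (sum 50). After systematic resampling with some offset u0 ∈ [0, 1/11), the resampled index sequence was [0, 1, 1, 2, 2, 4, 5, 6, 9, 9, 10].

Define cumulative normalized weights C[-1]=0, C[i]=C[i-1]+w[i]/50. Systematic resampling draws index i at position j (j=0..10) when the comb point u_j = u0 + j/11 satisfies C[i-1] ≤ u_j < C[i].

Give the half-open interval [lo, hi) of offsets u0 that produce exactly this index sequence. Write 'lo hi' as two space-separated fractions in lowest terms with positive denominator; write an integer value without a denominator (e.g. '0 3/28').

C = [7/50, 3/10, 23/50, 12/25, 13/25, 33/50, 37/50, 37/50, 39/50, 24/25, 1]
j=0 picked index 0: u0 ∈ [0, 7/50)
j=1 picked index 1: u0 ∈ [27/550, 23/110)
j=2 picked index 1: u0 ∈ [-23/550, 13/110)
j=3 picked index 2: u0 ∈ [3/110, 103/550)
j=4 picked index 2: u0 ∈ [-7/110, 53/550)
j=5 picked index 4: u0 ∈ [7/275, 18/275)
j=6 picked index 5: u0 ∈ [-7/275, 63/550)
j=7 picked index 6: u0 ∈ [13/550, 57/550)
j=8 picked index 9: u0 ∈ [29/550, 64/275)
j=9 picked index 9: u0 ∈ [-21/550, 39/275)
j=10 picked index 10: u0 ∈ [14/275, 1/11)
intersection: [29/550, 18/275)

29/550 18/275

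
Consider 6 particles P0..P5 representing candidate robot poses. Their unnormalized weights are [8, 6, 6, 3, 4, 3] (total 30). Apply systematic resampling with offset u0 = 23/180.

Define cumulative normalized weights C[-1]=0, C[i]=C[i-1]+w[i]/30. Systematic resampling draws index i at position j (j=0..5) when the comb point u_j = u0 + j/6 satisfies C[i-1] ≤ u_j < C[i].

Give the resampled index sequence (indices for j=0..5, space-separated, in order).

0 1 1 2 4 5

C = [4/15, 7/15, 2/3, 23/30, 9/10, 1]
j=0: u_0=23/180 ∈ [0, 4/15) → index 0
j=1: u_1=53/180 ∈ [4/15, 7/15) → index 1
j=2: u_2=83/180 ∈ [4/15, 7/15) → index 1
j=3: u_3=113/180 ∈ [7/15, 2/3) → index 2
j=4: u_4=143/180 ∈ [23/30, 9/10) → index 4
j=5: u_5=173/180 ∈ [9/10, 1) → index 5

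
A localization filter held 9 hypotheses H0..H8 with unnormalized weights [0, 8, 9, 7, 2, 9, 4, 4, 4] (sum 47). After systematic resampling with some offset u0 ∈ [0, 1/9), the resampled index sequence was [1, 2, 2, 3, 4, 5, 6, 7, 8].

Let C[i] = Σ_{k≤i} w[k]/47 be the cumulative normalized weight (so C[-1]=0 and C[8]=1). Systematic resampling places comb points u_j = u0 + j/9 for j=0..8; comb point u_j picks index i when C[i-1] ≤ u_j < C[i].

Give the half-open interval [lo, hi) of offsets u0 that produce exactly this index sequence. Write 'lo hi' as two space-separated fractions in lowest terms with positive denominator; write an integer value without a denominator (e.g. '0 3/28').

11/141 46/423

C = [0, 8/47, 17/47, 24/47, 26/47, 35/47, 39/47, 43/47, 1]
j=0 picked index 1: u0 ∈ [0, 8/47)
j=1 picked index 2: u0 ∈ [25/423, 106/423)
j=2 picked index 2: u0 ∈ [-22/423, 59/423)
j=3 picked index 3: u0 ∈ [4/141, 25/141)
j=4 picked index 4: u0 ∈ [28/423, 46/423)
j=5 picked index 5: u0 ∈ [-1/423, 80/423)
j=6 picked index 6: u0 ∈ [11/141, 23/141)
j=7 picked index 7: u0 ∈ [22/423, 58/423)
j=8 picked index 8: u0 ∈ [11/423, 1/9)
intersection: [11/141, 46/423)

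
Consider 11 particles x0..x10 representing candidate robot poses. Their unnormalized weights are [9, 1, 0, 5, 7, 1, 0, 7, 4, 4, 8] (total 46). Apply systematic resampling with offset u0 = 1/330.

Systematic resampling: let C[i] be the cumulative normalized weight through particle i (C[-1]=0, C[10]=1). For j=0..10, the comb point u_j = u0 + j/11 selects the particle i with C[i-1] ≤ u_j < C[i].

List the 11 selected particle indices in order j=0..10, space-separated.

0 0 0 3 4 4 7 7 8 9 10

C = [9/46, 5/23, 5/23, 15/46, 11/23, 1/2, 1/2, 15/23, 17/23, 19/23, 1]
j=0: u_0=1/330 ∈ [0, 9/46) → index 0
j=1: u_1=31/330 ∈ [0, 9/46) → index 0
j=2: u_2=61/330 ∈ [0, 9/46) → index 0
j=3: u_3=91/330 ∈ [5/23, 15/46) → index 3
j=4: u_4=11/30 ∈ [15/46, 11/23) → index 4
j=5: u_5=151/330 ∈ [15/46, 11/23) → index 4
j=6: u_6=181/330 ∈ [1/2, 15/23) → index 7
j=7: u_7=211/330 ∈ [1/2, 15/23) → index 7
j=8: u_8=241/330 ∈ [15/23, 17/23) → index 8
j=9: u_9=271/330 ∈ [17/23, 19/23) → index 9
j=10: u_10=301/330 ∈ [19/23, 1) → index 10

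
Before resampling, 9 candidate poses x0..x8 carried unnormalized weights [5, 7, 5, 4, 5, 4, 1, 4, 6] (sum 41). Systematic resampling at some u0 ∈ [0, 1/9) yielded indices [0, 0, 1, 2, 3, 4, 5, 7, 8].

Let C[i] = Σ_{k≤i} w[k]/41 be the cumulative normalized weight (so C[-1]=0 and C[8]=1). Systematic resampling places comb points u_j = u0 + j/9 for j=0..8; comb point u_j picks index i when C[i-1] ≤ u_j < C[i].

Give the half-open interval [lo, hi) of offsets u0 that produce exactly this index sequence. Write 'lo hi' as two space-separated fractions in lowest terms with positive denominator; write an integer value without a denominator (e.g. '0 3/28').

0 4/369

C = [5/41, 12/41, 17/41, 21/41, 26/41, 30/41, 31/41, 35/41, 1]
j=0 picked index 0: u0 ∈ [0, 5/41)
j=1 picked index 0: u0 ∈ [-1/9, 4/369)
j=2 picked index 1: u0 ∈ [-37/369, 26/369)
j=3 picked index 2: u0 ∈ [-5/123, 10/123)
j=4 picked index 3: u0 ∈ [-11/369, 25/369)
j=5 picked index 4: u0 ∈ [-16/369, 29/369)
j=6 picked index 5: u0 ∈ [-4/123, 8/123)
j=7 picked index 7: u0 ∈ [-8/369, 28/369)
j=8 picked index 8: u0 ∈ [-13/369, 1/9)
intersection: [0, 4/369)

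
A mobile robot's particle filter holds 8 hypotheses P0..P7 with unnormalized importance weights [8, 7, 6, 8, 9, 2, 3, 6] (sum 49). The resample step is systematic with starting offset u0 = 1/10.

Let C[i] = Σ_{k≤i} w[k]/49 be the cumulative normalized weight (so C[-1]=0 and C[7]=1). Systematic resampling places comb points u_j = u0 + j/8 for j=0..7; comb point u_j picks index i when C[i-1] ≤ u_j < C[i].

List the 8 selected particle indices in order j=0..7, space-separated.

0 1 2 3 4 4 6 7

C = [8/49, 15/49, 3/7, 29/49, 38/49, 40/49, 43/49, 1]
j=0: u_0=1/10 ∈ [0, 8/49) → index 0
j=1: u_1=9/40 ∈ [8/49, 15/49) → index 1
j=2: u_2=7/20 ∈ [15/49, 3/7) → index 2
j=3: u_3=19/40 ∈ [3/7, 29/49) → index 3
j=4: u_4=3/5 ∈ [29/49, 38/49) → index 4
j=5: u_5=29/40 ∈ [29/49, 38/49) → index 4
j=6: u_6=17/20 ∈ [40/49, 43/49) → index 6
j=7: u_7=39/40 ∈ [43/49, 1) → index 7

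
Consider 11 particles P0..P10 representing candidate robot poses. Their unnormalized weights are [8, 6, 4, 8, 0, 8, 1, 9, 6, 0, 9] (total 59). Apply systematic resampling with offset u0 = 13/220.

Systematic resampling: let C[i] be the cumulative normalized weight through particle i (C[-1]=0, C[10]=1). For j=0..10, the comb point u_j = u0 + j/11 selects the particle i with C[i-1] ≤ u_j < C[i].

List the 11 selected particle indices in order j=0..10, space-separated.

0 1 2 3 3 5 7 7 8 10 10

C = [8/59, 14/59, 18/59, 26/59, 26/59, 34/59, 35/59, 44/59, 50/59, 50/59, 1]
j=0: u_0=13/220 ∈ [0, 8/59) → index 0
j=1: u_1=3/20 ∈ [8/59, 14/59) → index 1
j=2: u_2=53/220 ∈ [14/59, 18/59) → index 2
j=3: u_3=73/220 ∈ [18/59, 26/59) → index 3
j=4: u_4=93/220 ∈ [18/59, 26/59) → index 3
j=5: u_5=113/220 ∈ [26/59, 34/59) → index 5
j=6: u_6=133/220 ∈ [35/59, 44/59) → index 7
j=7: u_7=153/220 ∈ [35/59, 44/59) → index 7
j=8: u_8=173/220 ∈ [44/59, 50/59) → index 8
j=9: u_9=193/220 ∈ [50/59, 1) → index 10
j=10: u_10=213/220 ∈ [50/59, 1) → index 10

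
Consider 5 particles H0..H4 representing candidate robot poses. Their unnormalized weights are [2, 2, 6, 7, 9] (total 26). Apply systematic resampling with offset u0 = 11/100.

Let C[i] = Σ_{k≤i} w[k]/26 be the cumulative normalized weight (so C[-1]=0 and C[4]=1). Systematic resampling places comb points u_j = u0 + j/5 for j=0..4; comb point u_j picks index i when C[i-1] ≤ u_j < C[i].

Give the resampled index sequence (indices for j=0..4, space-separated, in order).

C = [1/13, 2/13, 5/13, 17/26, 1]
j=0: u_0=11/100 ∈ [1/13, 2/13) → index 1
j=1: u_1=31/100 ∈ [2/13, 5/13) → index 2
j=2: u_2=51/100 ∈ [5/13, 17/26) → index 3
j=3: u_3=71/100 ∈ [17/26, 1) → index 4
j=4: u_4=91/100 ∈ [17/26, 1) → index 4

1 2 3 4 4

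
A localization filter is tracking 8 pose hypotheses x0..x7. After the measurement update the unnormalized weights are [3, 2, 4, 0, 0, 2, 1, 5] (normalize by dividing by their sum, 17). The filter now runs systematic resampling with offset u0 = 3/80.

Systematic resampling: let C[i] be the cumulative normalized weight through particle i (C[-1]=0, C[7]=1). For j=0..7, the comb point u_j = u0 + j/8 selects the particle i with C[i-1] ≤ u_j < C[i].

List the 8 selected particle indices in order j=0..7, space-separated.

C = [3/17, 5/17, 9/17, 9/17, 9/17, 11/17, 12/17, 1]
j=0: u_0=3/80 ∈ [0, 3/17) → index 0
j=1: u_1=13/80 ∈ [0, 3/17) → index 0
j=2: u_2=23/80 ∈ [3/17, 5/17) → index 1
j=3: u_3=33/80 ∈ [5/17, 9/17) → index 2
j=4: u_4=43/80 ∈ [9/17, 11/17) → index 5
j=5: u_5=53/80 ∈ [11/17, 12/17) → index 6
j=6: u_6=63/80 ∈ [12/17, 1) → index 7
j=7: u_7=73/80 ∈ [12/17, 1) → index 7

0 0 1 2 5 6 7 7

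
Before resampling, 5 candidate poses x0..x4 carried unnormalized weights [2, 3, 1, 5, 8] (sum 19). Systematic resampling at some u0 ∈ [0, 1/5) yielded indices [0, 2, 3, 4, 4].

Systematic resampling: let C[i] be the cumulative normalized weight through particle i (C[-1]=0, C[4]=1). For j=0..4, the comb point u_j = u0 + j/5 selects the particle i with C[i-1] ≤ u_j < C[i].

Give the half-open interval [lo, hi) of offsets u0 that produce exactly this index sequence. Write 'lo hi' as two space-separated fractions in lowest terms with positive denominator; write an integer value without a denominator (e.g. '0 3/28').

6/95 2/19

C = [2/19, 5/19, 6/19, 11/19, 1]
j=0 picked index 0: u0 ∈ [0, 2/19)
j=1 picked index 2: u0 ∈ [6/95, 11/95)
j=2 picked index 3: u0 ∈ [-8/95, 17/95)
j=3 picked index 4: u0 ∈ [-2/95, 2/5)
j=4 picked index 4: u0 ∈ [-21/95, 1/5)
intersection: [6/95, 2/19)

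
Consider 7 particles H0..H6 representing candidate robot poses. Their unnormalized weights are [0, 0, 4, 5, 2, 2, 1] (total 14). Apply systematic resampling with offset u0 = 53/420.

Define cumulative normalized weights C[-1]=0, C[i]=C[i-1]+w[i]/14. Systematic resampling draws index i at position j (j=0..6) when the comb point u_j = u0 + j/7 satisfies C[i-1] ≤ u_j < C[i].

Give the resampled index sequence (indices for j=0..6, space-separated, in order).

2 2 3 3 4 5 6

C = [0, 0, 2/7, 9/14, 11/14, 13/14, 1]
j=0: u_0=53/420 ∈ [0, 2/7) → index 2
j=1: u_1=113/420 ∈ [0, 2/7) → index 2
j=2: u_2=173/420 ∈ [2/7, 9/14) → index 3
j=3: u_3=233/420 ∈ [2/7, 9/14) → index 3
j=4: u_4=293/420 ∈ [9/14, 11/14) → index 4
j=5: u_5=353/420 ∈ [11/14, 13/14) → index 5
j=6: u_6=59/60 ∈ [13/14, 1) → index 6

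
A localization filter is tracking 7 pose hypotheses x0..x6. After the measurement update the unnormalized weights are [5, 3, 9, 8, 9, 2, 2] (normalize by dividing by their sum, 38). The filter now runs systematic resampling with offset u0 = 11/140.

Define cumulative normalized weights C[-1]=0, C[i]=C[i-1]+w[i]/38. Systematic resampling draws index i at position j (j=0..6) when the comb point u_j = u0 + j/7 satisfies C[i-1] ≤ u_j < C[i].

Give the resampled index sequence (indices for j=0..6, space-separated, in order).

C = [5/38, 4/19, 17/38, 25/38, 17/19, 18/19, 1]
j=0: u_0=11/140 ∈ [0, 5/38) → index 0
j=1: u_1=31/140 ∈ [4/19, 17/38) → index 2
j=2: u_2=51/140 ∈ [4/19, 17/38) → index 2
j=3: u_3=71/140 ∈ [17/38, 25/38) → index 3
j=4: u_4=13/20 ∈ [17/38, 25/38) → index 3
j=5: u_5=111/140 ∈ [25/38, 17/19) → index 4
j=6: u_6=131/140 ∈ [17/19, 18/19) → index 5

0 2 2 3 3 4 5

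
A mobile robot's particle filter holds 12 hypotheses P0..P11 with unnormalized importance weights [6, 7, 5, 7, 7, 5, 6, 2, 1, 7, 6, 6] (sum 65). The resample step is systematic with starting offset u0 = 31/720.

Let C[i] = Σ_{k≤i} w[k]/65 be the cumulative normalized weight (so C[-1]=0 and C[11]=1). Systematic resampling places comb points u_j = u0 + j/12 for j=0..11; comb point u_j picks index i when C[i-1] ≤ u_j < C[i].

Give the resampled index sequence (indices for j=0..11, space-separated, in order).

C = [6/65, 1/5, 18/65, 5/13, 32/65, 37/65, 43/65, 9/13, 46/65, 53/65, 59/65, 1]
j=0: u_0=31/720 ∈ [0, 6/65) → index 0
j=1: u_1=91/720 ∈ [6/65, 1/5) → index 1
j=2: u_2=151/720 ∈ [1/5, 18/65) → index 2
j=3: u_3=211/720 ∈ [18/65, 5/13) → index 3
j=4: u_4=271/720 ∈ [18/65, 5/13) → index 3
j=5: u_5=331/720 ∈ [5/13, 32/65) → index 4
j=6: u_6=391/720 ∈ [32/65, 37/65) → index 5
j=7: u_7=451/720 ∈ [37/65, 43/65) → index 6
j=8: u_8=511/720 ∈ [46/65, 53/65) → index 9
j=9: u_9=571/720 ∈ [46/65, 53/65) → index 9
j=10: u_10=631/720 ∈ [53/65, 59/65) → index 10
j=11: u_11=691/720 ∈ [59/65, 1) → index 11

0 1 2 3 3 4 5 6 9 9 10 11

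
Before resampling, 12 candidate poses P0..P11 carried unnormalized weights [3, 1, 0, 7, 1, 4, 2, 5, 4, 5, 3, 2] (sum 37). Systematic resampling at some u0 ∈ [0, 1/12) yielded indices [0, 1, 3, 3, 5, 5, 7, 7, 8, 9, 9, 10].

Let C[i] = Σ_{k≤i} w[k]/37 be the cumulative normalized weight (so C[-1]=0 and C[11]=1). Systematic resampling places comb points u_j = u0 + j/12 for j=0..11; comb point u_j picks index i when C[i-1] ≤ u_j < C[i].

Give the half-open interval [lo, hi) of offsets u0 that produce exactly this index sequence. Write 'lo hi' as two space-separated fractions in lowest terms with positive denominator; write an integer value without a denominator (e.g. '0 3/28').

0 7/444

C = [3/37, 4/37, 4/37, 11/37, 12/37, 16/37, 18/37, 23/37, 27/37, 32/37, 35/37, 1]
j=0 picked index 0: u0 ∈ [0, 3/37)
j=1 picked index 1: u0 ∈ [-1/444, 11/444)
j=2 picked index 3: u0 ∈ [-13/222, 29/222)
j=3 picked index 3: u0 ∈ [-21/148, 7/148)
j=4 picked index 5: u0 ∈ [-1/111, 11/111)
j=5 picked index 5: u0 ∈ [-41/444, 7/444)
j=6 picked index 7: u0 ∈ [-1/74, 9/74)
j=7 picked index 7: u0 ∈ [-43/444, 17/444)
j=8 picked index 8: u0 ∈ [-5/111, 7/111)
j=9 picked index 9: u0 ∈ [-3/148, 17/148)
j=10 picked index 9: u0 ∈ [-23/222, 7/222)
j=11 picked index 10: u0 ∈ [-23/444, 13/444)
intersection: [0, 7/444)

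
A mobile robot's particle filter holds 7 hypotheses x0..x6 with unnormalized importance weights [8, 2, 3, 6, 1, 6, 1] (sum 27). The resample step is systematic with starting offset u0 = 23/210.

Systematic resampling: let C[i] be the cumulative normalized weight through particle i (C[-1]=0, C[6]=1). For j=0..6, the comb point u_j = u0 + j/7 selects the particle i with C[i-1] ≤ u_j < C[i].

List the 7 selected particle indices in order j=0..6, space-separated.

0 0 2 3 3 5 6

C = [8/27, 10/27, 13/27, 19/27, 20/27, 26/27, 1]
j=0: u_0=23/210 ∈ [0, 8/27) → index 0
j=1: u_1=53/210 ∈ [0, 8/27) → index 0
j=2: u_2=83/210 ∈ [10/27, 13/27) → index 2
j=3: u_3=113/210 ∈ [13/27, 19/27) → index 3
j=4: u_4=143/210 ∈ [13/27, 19/27) → index 3
j=5: u_5=173/210 ∈ [20/27, 26/27) → index 5
j=6: u_6=29/30 ∈ [26/27, 1) → index 6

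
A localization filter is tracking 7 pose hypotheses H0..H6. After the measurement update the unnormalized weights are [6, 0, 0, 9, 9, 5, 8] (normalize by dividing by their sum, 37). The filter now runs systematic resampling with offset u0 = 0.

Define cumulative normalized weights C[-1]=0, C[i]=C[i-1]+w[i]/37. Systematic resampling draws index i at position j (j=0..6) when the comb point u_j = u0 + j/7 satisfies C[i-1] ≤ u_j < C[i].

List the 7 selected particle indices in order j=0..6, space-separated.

0 0 3 4 4 5 6

C = [6/37, 6/37, 6/37, 15/37, 24/37, 29/37, 1]
j=0: u_0=0 ∈ [0, 6/37) → index 0
j=1: u_1=1/7 ∈ [0, 6/37) → index 0
j=2: u_2=2/7 ∈ [6/37, 15/37) → index 3
j=3: u_3=3/7 ∈ [15/37, 24/37) → index 4
j=4: u_4=4/7 ∈ [15/37, 24/37) → index 4
j=5: u_5=5/7 ∈ [24/37, 29/37) → index 5
j=6: u_6=6/7 ∈ [29/37, 1) → index 6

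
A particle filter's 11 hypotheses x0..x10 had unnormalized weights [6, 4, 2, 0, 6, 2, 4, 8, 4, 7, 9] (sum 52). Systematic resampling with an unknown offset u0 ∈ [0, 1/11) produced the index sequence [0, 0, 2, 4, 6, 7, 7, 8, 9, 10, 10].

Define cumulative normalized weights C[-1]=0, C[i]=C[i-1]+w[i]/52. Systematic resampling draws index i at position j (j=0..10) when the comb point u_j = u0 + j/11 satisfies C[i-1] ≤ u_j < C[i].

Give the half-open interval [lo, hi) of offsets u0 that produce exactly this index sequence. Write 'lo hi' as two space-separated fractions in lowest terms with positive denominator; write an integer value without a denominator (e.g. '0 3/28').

C = [3/26, 5/26, 3/13, 3/13, 9/26, 5/13, 6/13, 8/13, 9/13, 43/52, 1]
j=0 picked index 0: u0 ∈ [0, 3/26)
j=1 picked index 0: u0 ∈ [-1/11, 7/286)
j=2 picked index 2: u0 ∈ [3/286, 7/143)
j=3 picked index 4: u0 ∈ [-6/143, 21/286)
j=4 picked index 6: u0 ∈ [3/143, 14/143)
j=5 picked index 7: u0 ∈ [1/143, 23/143)
j=6 picked index 7: u0 ∈ [-12/143, 10/143)
j=7 picked index 8: u0 ∈ [-3/143, 8/143)
j=8 picked index 9: u0 ∈ [-5/143, 57/572)
j=9 picked index 10: u0 ∈ [5/572, 2/11)
j=10 picked index 10: u0 ∈ [-47/572, 1/11)
intersection: [3/143, 7/286)

3/143 7/286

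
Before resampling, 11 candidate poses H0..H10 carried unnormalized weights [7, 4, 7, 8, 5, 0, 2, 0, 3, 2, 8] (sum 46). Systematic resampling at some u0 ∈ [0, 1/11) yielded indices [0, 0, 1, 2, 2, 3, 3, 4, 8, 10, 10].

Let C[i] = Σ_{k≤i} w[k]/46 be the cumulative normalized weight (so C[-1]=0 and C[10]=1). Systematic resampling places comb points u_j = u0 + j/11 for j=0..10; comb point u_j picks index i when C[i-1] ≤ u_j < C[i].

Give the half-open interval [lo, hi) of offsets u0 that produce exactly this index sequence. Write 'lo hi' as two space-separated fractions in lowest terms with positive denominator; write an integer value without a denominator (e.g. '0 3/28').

2/253 5/253

C = [7/46, 11/46, 9/23, 13/23, 31/46, 31/46, 33/46, 33/46, 18/23, 19/23, 1]
j=0 picked index 0: u0 ∈ [0, 7/46)
j=1 picked index 0: u0 ∈ [-1/11, 31/506)
j=2 picked index 1: u0 ∈ [-15/506, 29/506)
j=3 picked index 2: u0 ∈ [-17/506, 30/253)
j=4 picked index 2: u0 ∈ [-63/506, 7/253)
j=5 picked index 3: u0 ∈ [-16/253, 28/253)
j=6 picked index 3: u0 ∈ [-39/253, 5/253)
j=7 picked index 4: u0 ∈ [-18/253, 19/506)
j=8 picked index 8: u0 ∈ [-5/506, 14/253)
j=9 picked index 10: u0 ∈ [2/253, 2/11)
j=10 picked index 10: u0 ∈ [-21/253, 1/11)
intersection: [2/253, 5/253)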